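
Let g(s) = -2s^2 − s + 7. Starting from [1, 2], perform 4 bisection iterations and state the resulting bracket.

[1.625, 1.6875]

m = 1.5, g(m) = 1 (+); new bracket [1.5, 2]
m = 1.75, g(m) = -0.875 (−); new bracket [1.5, 1.75]
m = 1.625, g(m) = 0.09375 (+); new bracket [1.625, 1.75]
m = 1.6875, g(m) = -0.3828 (−); new bracket [1.625, 1.6875]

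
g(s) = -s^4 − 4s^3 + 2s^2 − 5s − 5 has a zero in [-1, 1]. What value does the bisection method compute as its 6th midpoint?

-0.65625

g(0) = -5 < 0, so the root lies in [-1, 0]
g(-0.5) = -1.5625 < 0, so the root lies in [-1, -0.5]
g(-0.75) = 1.246094 > 0, so the root lies in [-0.75, -0.5]
g(-0.625) = -0.2698 < 0, so the root lies in [-0.75, -0.625]
g(-0.6875) = 0.4592 > 0, so the root lies in [-0.6875, -0.625]
g(-0.65625) = 0.0876 > 0, so the root lies in [-0.65625, -0.625]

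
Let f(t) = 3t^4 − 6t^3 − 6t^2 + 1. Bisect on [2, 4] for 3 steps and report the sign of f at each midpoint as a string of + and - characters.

m = 3, f(m) = 28 (+); new bracket [2, 3]
m = 2.5, f(m) = -13.0625 (−); new bracket [2.5, 3]
m = 2.75, f(m) = 2.417969 (+); new bracket [2.5, 2.75]

+-+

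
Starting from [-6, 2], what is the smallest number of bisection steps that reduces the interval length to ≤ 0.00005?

Width after n steps is 8/2^n. Need 2^n ≥ 8/0.00005 = 160000.
2^17 = 131072 < 160000 ≤ 2^18 = 262144, so n = 18.

18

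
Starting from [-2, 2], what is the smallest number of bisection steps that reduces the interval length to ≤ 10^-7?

26

Width after n steps is 4/2^n. Need 2^n ≥ 4/10^-7 = 40000000.
2^25 = 33554432 < 40000000 ≤ 2^26 = 67108864, so n = 26.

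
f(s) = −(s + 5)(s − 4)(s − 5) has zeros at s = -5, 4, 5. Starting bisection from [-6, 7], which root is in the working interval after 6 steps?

m = 0.5, f(m) = -86.625 (−); new bracket [-6, 0.5]
m = -2.75, f(m) = -117.703125 (−); new bracket [-6, -2.75]
m = -4.375, f(m) = -49.072266 (−); new bracket [-6, -4.375]
m = -5.1875, f(m) = 17.5496 (+); new bracket [-5.1875, -4.375]
m = -4.78125, f(m) = -18.7888 (−); new bracket [-5.1875, -4.78125]
m = -4.984375, f(m) = -1.4016 (−); new bracket [-5.1875, -4.984375]

-5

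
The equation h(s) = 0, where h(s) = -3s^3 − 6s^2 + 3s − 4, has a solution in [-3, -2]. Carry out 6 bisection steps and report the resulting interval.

m = -2.5, h(m) = -2.125 (−); new bracket [-3, -2.5]
m = -2.75, h(m) = 4.765625 (+); new bracket [-2.75, -2.5]
m = -2.625, h(m) = 1.044922 (+); new bracket [-2.625, -2.5]
m = -2.5625, h(m) = -0.6067 (−); new bracket [-2.625, -2.5625]
m = -2.59375, h(m) = 0.2022 (+); new bracket [-2.59375, -2.5625]
m = -2.578125, h(m) = -0.2065 (−); new bracket [-2.59375, -2.578125]

[-2.59375, -2.578125]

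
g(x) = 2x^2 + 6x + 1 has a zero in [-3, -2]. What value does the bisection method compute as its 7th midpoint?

m = -2.5, g(m) = -1.5 (−); new bracket [-3, -2.5]
m = -2.75, g(m) = -0.375 (−); new bracket [-3, -2.75]
m = -2.875, g(m) = 0.28125 (+); new bracket [-2.875, -2.75]
m = -2.8125, g(m) = -0.0547 (−); new bracket [-2.875, -2.8125]
m = -2.84375, g(m) = 0.1113 (+); new bracket [-2.84375, -2.8125]
m = -2.828125, g(m) = 0.0278 (+); new bracket [-2.828125, -2.8125]
m = -2.8203125, g(m) = -0.0135 (−); new bracket [-2.828125, -2.8203125]

-2.8203125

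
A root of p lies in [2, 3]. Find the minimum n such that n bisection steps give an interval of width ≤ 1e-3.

10

Width after n steps is 1/2^n. Need 2^n ≥ 1/1e-3 = 1000.
2^9 = 512 < 1000 ≤ 2^10 = 1024, so n = 10.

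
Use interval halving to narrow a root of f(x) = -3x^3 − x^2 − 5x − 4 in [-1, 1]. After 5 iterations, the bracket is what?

[-0.75, -0.6875]

f(0) = -4 < 0, so the root lies in [-1, 0]
f(-0.5) = -1.375 < 0, so the root lies in [-1, -0.5]
f(-0.75) = 0.453125 > 0, so the root lies in [-0.75, -0.5]
f(-0.625) = -0.5332 < 0, so the root lies in [-0.75, -0.625]
f(-0.6875) = -0.0603 < 0, so the root lies in [-0.75, -0.6875]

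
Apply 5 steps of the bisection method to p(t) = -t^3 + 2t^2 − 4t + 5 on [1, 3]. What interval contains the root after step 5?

[1.5, 1.5625]

midpoint 2: p = -3 < 0 → [1, 2]
midpoint 1.5: p = 0.125 > 0 → [1.5, 2]
midpoint 1.75: p = -1.234375 < 0 → [1.5, 1.75]
midpoint 1.625: p = -0.5098 < 0 → [1.5, 1.625]
midpoint 1.5625: p = -0.1819 < 0 → [1.5, 1.5625]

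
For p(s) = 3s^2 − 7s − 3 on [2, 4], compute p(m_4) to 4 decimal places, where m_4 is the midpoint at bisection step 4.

s = 3 gives p = 3, positive; keep [2, 3]
s = 2.5 gives p = -1.75, negative; keep [2.5, 3]
s = 2.75 gives p = 0.4375, positive; keep [2.5, 2.75]
s = 2.625 gives p = -0.7031, negative; keep [2.625, 2.75]

-0.7031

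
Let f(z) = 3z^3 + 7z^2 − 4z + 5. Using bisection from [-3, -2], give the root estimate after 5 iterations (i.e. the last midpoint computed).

f(-2.5) = 11.875 > 0, so the root lies in [-3, -2.5]
f(-2.75) = 6.546875 > 0, so the root lies in [-3, -2.75]
f(-2.875) = 3.068359 > 0, so the root lies in [-3, -2.875]
f(-2.9375) = 1.1101 > 0, so the root lies in [-3, -2.9375]
f(-2.96875) = 0.0743 > 0, so the root lies in [-3, -2.96875]

-2.96875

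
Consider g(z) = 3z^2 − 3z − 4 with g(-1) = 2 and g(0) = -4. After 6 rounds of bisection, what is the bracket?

[-0.765625, -0.75]

m = -0.5, g(m) = -1.75 (−); new bracket [-1, -0.5]
m = -0.75, g(m) = -0.0625 (−); new bracket [-1, -0.75]
m = -0.875, g(m) = 0.921875 (+); new bracket [-0.875, -0.75]
m = -0.8125, g(m) = 0.418 (+); new bracket [-0.8125, -0.75]
m = -0.78125, g(m) = 0.1748 (+); new bracket [-0.78125, -0.75]
m = -0.765625, g(m) = 0.0554 (+); new bracket [-0.765625, -0.75]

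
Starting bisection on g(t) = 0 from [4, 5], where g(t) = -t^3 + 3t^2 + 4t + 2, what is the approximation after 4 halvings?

g(4.5) = -10.375 < 0, so the root lies in [4, 4.5]
g(4.25) = -3.578125 < 0, so the root lies in [4, 4.25]
g(4.125) = -0.642578 < 0, so the root lies in [4, 4.125]
g(4.0625) = 0.7146 > 0, so the root lies in [4.0625, 4.125]

4.0625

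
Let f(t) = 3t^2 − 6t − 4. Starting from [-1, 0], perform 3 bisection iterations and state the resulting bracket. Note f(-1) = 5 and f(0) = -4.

f(-0.5) = -0.25 < 0, so the root lies in [-1, -0.5]
f(-0.75) = 2.1875 > 0, so the root lies in [-0.75, -0.5]
f(-0.625) = 0.921875 > 0, so the root lies in [-0.625, -0.5]

[-0.625, -0.5]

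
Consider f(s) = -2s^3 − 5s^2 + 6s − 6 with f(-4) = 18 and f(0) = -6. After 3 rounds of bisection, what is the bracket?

[-4, -3.5]

midpoint -2: f = -22 < 0 → [-4, -2]
midpoint -3: f = -15 < 0 → [-4, -3]
midpoint -3.5: f = -2.5 < 0 → [-4, -3.5]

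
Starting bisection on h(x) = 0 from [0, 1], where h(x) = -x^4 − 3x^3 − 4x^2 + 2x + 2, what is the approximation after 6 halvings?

h(0.5) = 1.5625 > 0, so the root lies in [0.5, 1]
h(0.75) = -0.332031 < 0, so the root lies in [0.5, 0.75]
h(0.625) = 0.80249 > 0, so the root lies in [0.625, 0.75]
h(0.6875) = 0.2861 > 0, so the root lies in [0.6875, 0.75]
h(0.71875) = -0.0097 < 0, so the root lies in [0.6875, 0.71875]
h(0.703125) = 0.1415 > 0, so the root lies in [0.703125, 0.71875]

0.703125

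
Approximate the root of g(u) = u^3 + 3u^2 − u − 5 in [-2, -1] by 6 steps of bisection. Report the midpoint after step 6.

-1.546875

midpoint -1.5: g = -0.125 < 0 → [-2, -1.5]
midpoint -1.75: g = 0.578125 > 0 → [-1.75, -1.5]
midpoint -1.625: g = 0.255859 > 0 → [-1.625, -1.5]
midpoint -1.5625: g = 0.072 > 0 → [-1.5625, -1.5]
midpoint -1.53125: g = -0.0249 < 0 → [-1.5625, -1.53125]
midpoint -1.546875: g = 0.0239 > 0 → [-1.546875, -1.53125]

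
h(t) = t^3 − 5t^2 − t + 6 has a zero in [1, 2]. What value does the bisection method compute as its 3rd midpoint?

h(1.5) = -3.375 < 0, so the root lies in [1, 1.5]
h(1.25) = -1.109375 < 0, so the root lies in [1, 1.25]
h(1.125) = -0.029297 < 0, so the root lies in [1, 1.125]

1.125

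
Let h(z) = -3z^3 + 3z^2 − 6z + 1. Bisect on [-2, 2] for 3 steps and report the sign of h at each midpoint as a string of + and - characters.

m = 0, h(m) = 1 (+); new bracket [0, 2]
m = 1, h(m) = -5 (−); new bracket [0, 1]
m = 0.5, h(m) = -1.625 (−); new bracket [0, 0.5]

+--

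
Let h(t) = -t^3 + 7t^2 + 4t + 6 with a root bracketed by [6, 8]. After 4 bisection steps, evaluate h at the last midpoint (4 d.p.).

h(7) = 34 > 0, so the root lies in [7, 8]
h(7.5) = 7.875 > 0, so the root lies in [7.5, 8]
h(7.75) = -8.046875 < 0, so the root lies in [7.5, 7.75]
h(7.625) = 0.1621 > 0, so the root lies in [7.625, 7.75]

0.1621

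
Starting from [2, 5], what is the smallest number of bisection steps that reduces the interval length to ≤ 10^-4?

Width after n steps is 3/2^n. Need 2^n ≥ 3/10^-4 = 30000.
2^14 = 16384 < 30000 ≤ 2^15 = 32768, so n = 15.

15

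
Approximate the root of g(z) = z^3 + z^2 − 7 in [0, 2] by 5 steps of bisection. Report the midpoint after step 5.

midpoint 1: g = -5 < 0 → [1, 2]
midpoint 1.5: g = -1.375 < 0 → [1.5, 2]
midpoint 1.75: g = 1.421875 > 0 → [1.5, 1.75]
midpoint 1.625: g = -0.0684 < 0 → [1.625, 1.75]
midpoint 1.6875: g = 0.6531 > 0 → [1.625, 1.6875]

1.6875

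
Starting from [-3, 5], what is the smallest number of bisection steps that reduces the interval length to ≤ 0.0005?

14

Width after n steps is 8/2^n. Need 2^n ≥ 8/0.0005 = 16000.
2^13 = 8192 < 16000 ≤ 2^14 = 16384, so n = 14.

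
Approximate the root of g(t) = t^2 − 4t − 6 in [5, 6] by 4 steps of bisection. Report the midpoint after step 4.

5.1875

midpoint 5.5: g = 2.25 > 0 → [5, 5.5]
midpoint 5.25: g = 0.5625 > 0 → [5, 5.25]
midpoint 5.125: g = -0.234375 < 0 → [5.125, 5.25]
midpoint 5.1875: g = 0.1602 > 0 → [5.125, 5.1875]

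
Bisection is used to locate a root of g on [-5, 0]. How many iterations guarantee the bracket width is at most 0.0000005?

Width after n steps is 5/2^n. Need 2^n ≥ 5/0.0000005 = 10000000.
2^23 = 8388608 < 10000000 ≤ 2^24 = 16777216, so n = 24.

24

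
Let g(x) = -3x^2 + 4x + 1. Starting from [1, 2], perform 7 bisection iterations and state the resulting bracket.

[1.546875, 1.5546875]

g(1.5) = 0.25 > 0, so the root lies in [1.5, 2]
g(1.75) = -1.1875 < 0, so the root lies in [1.5, 1.75]
g(1.625) = -0.421875 < 0, so the root lies in [1.5, 1.625]
g(1.5625) = -0.0742 < 0, so the root lies in [1.5, 1.5625]
g(1.53125) = 0.0908 > 0, so the root lies in [1.53125, 1.5625]
g(1.546875) = 0.009 > 0, so the root lies in [1.546875, 1.5625]
g(1.5546875) = -0.0324 < 0, so the root lies in [1.546875, 1.5546875]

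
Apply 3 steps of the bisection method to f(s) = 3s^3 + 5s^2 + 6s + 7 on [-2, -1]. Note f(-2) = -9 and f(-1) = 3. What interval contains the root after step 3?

[-1.5, -1.375]

m = -1.5, f(m) = -0.875 (−); new bracket [-1.5, -1]
m = -1.25, f(m) = 1.453125 (+); new bracket [-1.5, -1.25]
m = -1.375, f(m) = 0.404297 (+); new bracket [-1.5, -1.375]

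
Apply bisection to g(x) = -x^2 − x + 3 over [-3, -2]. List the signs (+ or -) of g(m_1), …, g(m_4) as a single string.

-+--

m = -2.5, g(m) = -0.75 (−); new bracket [-2.5, -2]
m = -2.25, g(m) = 0.1875 (+); new bracket [-2.5, -2.25]
m = -2.375, g(m) = -0.265625 (−); new bracket [-2.375, -2.25]
m = -2.3125, g(m) = -0.0352 (−); new bracket [-2.3125, -2.25]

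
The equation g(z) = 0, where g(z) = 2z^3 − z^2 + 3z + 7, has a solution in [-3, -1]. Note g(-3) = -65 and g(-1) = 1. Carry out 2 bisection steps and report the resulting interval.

g(-2) = -19 < 0, so the root lies in [-2, -1]
g(-1.5) = -6.5 < 0, so the root lies in [-1.5, -1]

[-1.5, -1]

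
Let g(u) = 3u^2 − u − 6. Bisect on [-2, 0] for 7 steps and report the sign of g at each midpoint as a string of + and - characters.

-+-++++

g(-1) = -2 < 0, so the root lies in [-2, -1]
g(-1.5) = 2.25 > 0, so the root lies in [-1.5, -1]
g(-1.25) = -0.0625 < 0, so the root lies in [-1.5, -1.25]
g(-1.375) = 1.0469 > 0, so the root lies in [-1.375, -1.25]
g(-1.3125) = 0.4805 > 0, so the root lies in [-1.3125, -1.25]
g(-1.28125) = 0.2061 > 0, so the root lies in [-1.28125, -1.25]
g(-1.265625) = 0.071 > 0, so the root lies in [-1.265625, -1.25]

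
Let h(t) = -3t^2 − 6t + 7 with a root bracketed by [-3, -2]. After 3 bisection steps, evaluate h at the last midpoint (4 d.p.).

-0.5469

m = -2.5, h(m) = 3.25 (+); new bracket [-3, -2.5]
m = -2.75, h(m) = 0.8125 (+); new bracket [-3, -2.75]
m = -2.875, h(m) = -0.546875 (−); new bracket [-2.875, -2.75]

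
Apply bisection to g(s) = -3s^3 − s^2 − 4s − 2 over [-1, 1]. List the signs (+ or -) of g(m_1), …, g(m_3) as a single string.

-+-

g(0) = -2 < 0, so the root lies in [-1, 0]
g(-0.5) = 0.125 > 0, so the root lies in [-0.5, 0]
g(-0.25) = -1.015625 < 0, so the root lies in [-0.5, -0.25]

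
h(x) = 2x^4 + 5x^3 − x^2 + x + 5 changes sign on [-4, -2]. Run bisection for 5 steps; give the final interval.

x = -3 gives h = 20, positive; keep [-3, -2]
x = -2.5 gives h = -3.75, negative; keep [-3, -2.5]
x = -2.75 gives h = 5.085938, positive; keep [-2.75, -2.5]
x = -2.625 gives h = 0.0063, positive; keep [-2.625, -2.5]
x = -2.5625 gives h = -2.0256, negative; keep [-2.625, -2.5625]

[-2.625, -2.5625]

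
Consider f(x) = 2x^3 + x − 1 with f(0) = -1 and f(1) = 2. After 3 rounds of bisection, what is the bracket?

[0.5, 0.625]

m = 0.5, f(m) = -0.25 (−); new bracket [0.5, 1]
m = 0.75, f(m) = 0.59375 (+); new bracket [0.5, 0.75]
m = 0.625, f(m) = 0.113281 (+); new bracket [0.5, 0.625]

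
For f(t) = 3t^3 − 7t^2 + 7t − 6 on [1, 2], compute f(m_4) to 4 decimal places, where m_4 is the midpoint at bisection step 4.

0.2952

t = 1.5 gives f = -1.125, negative; keep [1.5, 2]
t = 1.75 gives f = 0.890625, positive; keep [1.5, 1.75]
t = 1.625 gives f = -0.236328, negative; keep [1.625, 1.75]
t = 1.6875 gives f = 0.2952, positive; keep [1.625, 1.6875]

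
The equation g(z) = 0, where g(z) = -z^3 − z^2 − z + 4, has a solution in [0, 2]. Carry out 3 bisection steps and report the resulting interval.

midpoint 1: g = 1 > 0 → [1, 2]
midpoint 1.5: g = -3.125 < 0 → [1, 1.5]
midpoint 1.25: g = -0.765625 < 0 → [1, 1.25]

[1, 1.25]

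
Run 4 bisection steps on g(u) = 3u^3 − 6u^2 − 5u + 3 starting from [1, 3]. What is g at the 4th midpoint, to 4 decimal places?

2.7949

g(2) = -7 < 0, so the root lies in [2, 3]
g(2.5) = -0.125 < 0, so the root lies in [2.5, 3]
g(2.75) = 6.265625 > 0, so the root lies in [2.5, 2.75]
g(2.625) = 2.7949 > 0, so the root lies in [2.5, 2.625]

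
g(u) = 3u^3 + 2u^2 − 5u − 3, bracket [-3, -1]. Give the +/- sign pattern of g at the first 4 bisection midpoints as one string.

--+-

g(-2) = -9 < 0, so the root lies in [-2, -1]
g(-1.5) = -1.125 < 0, so the root lies in [-1.5, -1]
g(-1.25) = 0.515625 > 0, so the root lies in [-1.5, -1.25]
g(-1.375) = -0.1426 < 0, so the root lies in [-1.375, -1.25]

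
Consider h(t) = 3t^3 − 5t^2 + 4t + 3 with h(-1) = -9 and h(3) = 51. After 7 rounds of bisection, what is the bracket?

m = 1, h(m) = 5 (+); new bracket [-1, 1]
m = 0, h(m) = 3 (+); new bracket [-1, 0]
m = -0.5, h(m) = -0.625 (−); new bracket [-0.5, 0]
m = -0.25, h(m) = 1.6406 (+); new bracket [-0.5, -0.25]
m = -0.375, h(m) = 0.6387 (+); new bracket [-0.5, -0.375]
m = -0.4375, h(m) = 0.0417 (+); new bracket [-0.5, -0.4375]
m = -0.46875, h(m) = -0.2826 (−); new bracket [-0.46875, -0.4375]

[-0.46875, -0.4375]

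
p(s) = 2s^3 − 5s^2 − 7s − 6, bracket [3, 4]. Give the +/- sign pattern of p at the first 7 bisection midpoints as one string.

m = 3.5, p(m) = -6 (−); new bracket [3.5, 4]
m = 3.75, p(m) = 2.90625 (+); new bracket [3.5, 3.75]
m = 3.625, p(m) = -1.808594 (−); new bracket [3.625, 3.75]
m = 3.6875, p(m) = 0.4819 (+); new bracket [3.625, 3.6875]
m = 3.65625, p(m) = -0.6799 (−); new bracket [3.65625, 3.6875]
m = 3.671875, p(m) = -0.1031 (−); new bracket [3.671875, 3.6875]
m = 3.6796875, p(m) = 0.1884 (+); new bracket [3.671875, 3.6796875]

-+-+--+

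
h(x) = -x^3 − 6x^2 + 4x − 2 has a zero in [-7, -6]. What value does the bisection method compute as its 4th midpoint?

h(-6.5) = -6.875 < 0, so the root lies in [-7, -6.5]
h(-6.75) = 5.171875 > 0, so the root lies in [-6.75, -6.5]
h(-6.625) = -1.068359 < 0, so the root lies in [-6.75, -6.625]
h(-6.6875) = 1.9968 > 0, so the root lies in [-6.6875, -6.625]

-6.6875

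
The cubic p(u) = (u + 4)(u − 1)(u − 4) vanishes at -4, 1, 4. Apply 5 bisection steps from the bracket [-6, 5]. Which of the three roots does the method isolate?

-4

p(-0.5) = 23.625 > 0, so the root lies in [-6, -0.5]
p(-3.25) = 23.109375 > 0, so the root lies in [-6, -3.25]
p(-4.625) = -30.322266 < 0, so the root lies in [-4.625, -3.25]
p(-3.9375) = 2.4495 > 0, so the root lies in [-4.625, -3.9375]
p(-4.28125) = -12.3006 < 0, so the root lies in [-4.28125, -3.9375]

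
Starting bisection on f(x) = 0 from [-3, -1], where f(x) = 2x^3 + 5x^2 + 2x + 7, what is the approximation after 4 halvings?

-2.625

x = -2 gives f = 7, positive; keep [-3, -2]
x = -2.5 gives f = 2, positive; keep [-3, -2.5]
x = -2.75 gives f = -2.28125, negative; keep [-2.75, -2.5]
x = -2.625 gives f = 0.0273, positive; keep [-2.75, -2.625]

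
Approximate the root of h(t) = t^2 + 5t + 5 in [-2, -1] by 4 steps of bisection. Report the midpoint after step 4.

midpoint -1.5: h = -0.25 < 0 → [-1.5, -1]
midpoint -1.25: h = 0.3125 > 0 → [-1.5, -1.25]
midpoint -1.375: h = 0.015625 > 0 → [-1.5, -1.375]
midpoint -1.4375: h = -0.1211 < 0 → [-1.4375, -1.375]

-1.4375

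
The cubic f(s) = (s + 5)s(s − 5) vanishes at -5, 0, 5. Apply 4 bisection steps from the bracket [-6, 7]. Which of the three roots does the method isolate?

5

s = 0.5 gives f = -12.375, negative; keep [0.5, 7]
s = 3.75 gives f = -41.015625, negative; keep [3.75, 7]
s = 5.375 gives f = 20.912109, positive; keep [3.75, 5.375]
s = 4.5625 gives f = -19.0876, negative; keep [4.5625, 5.375]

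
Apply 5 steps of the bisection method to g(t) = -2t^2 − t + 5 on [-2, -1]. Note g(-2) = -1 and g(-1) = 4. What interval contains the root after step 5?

m = -1.5, g(m) = 2 (+); new bracket [-2, -1.5]
m = -1.75, g(m) = 0.625 (+); new bracket [-2, -1.75]
m = -1.875, g(m) = -0.15625 (−); new bracket [-1.875, -1.75]
m = -1.8125, g(m) = 0.2422 (+); new bracket [-1.875, -1.8125]
m = -1.84375, g(m) = 0.0449 (+); new bracket [-1.875, -1.84375]

[-1.875, -1.84375]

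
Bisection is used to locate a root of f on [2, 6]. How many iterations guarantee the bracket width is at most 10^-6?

Width after n steps is 4/2^n. Need 2^n ≥ 4/10^-6 = 4000000.
2^21 = 2097152 < 4000000 ≤ 2^22 = 4194304, so n = 22.

22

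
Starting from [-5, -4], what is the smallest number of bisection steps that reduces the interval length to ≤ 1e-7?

24

Width after n steps is 1/2^n. Need 2^n ≥ 1/1e-7 = 10000000.
2^23 = 8388608 < 10000000 ≤ 2^24 = 16777216, so n = 24.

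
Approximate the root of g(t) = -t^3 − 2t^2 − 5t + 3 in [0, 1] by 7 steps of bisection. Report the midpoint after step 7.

0.4765625

m = 0.5, g(m) = -0.125 (−); new bracket [0, 0.5]
m = 0.25, g(m) = 1.609375 (+); new bracket [0.25, 0.5]
m = 0.375, g(m) = 0.791016 (+); new bracket [0.375, 0.5]
m = 0.4375, g(m) = 0.3459 (+); new bracket [0.4375, 0.5]
m = 0.46875, g(m) = 0.1138 (+); new bracket [0.46875, 0.5]
m = 0.484375, g(m) = -0.0048 (−); new bracket [0.46875, 0.484375]
m = 0.4765625, g(m) = 0.0547 (+); new bracket [0.4765625, 0.484375]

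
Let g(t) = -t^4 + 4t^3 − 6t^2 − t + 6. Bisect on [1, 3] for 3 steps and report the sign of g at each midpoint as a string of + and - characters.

g(2) = -4 < 0, so the root lies in [1, 2]
g(1.5) = -0.5625 < 0, so the root lies in [1, 1.5]
g(1.25) = 0.746094 > 0, so the root lies in [1.25, 1.5]

--+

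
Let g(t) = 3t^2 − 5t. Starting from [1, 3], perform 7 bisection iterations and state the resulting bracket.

g(2) = 2 > 0, so the root lies in [1, 2]
g(1.5) = -0.75 < 0, so the root lies in [1.5, 2]
g(1.75) = 0.4375 > 0, so the root lies in [1.5, 1.75]
g(1.625) = -0.2031 < 0, so the root lies in [1.625, 1.75]
g(1.6875) = 0.1055 > 0, so the root lies in [1.625, 1.6875]
g(1.65625) = -0.0518 < 0, so the root lies in [1.65625, 1.6875]
g(1.671875) = 0.0261 > 0, so the root lies in [1.65625, 1.671875]

[1.65625, 1.671875]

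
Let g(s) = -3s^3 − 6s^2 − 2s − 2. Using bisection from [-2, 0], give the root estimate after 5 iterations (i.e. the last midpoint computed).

m = -1, g(m) = -3 (−); new bracket [-2, -1]
m = -1.5, g(m) = -2.375 (−); new bracket [-2, -1.5]
m = -1.75, g(m) = -0.796875 (−); new bracket [-2, -1.75]
m = -1.875, g(m) = 0.4316 (+); new bracket [-1.875, -1.75]
m = -1.8125, g(m) = -0.2229 (−); new bracket [-1.875, -1.8125]

-1.8125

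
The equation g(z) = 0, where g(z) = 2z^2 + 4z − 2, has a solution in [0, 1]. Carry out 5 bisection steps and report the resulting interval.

m = 0.5, g(m) = 0.5 (+); new bracket [0, 0.5]
m = 0.25, g(m) = -0.875 (−); new bracket [0.25, 0.5]
m = 0.375, g(m) = -0.21875 (−); new bracket [0.375, 0.5]
m = 0.4375, g(m) = 0.1328 (+); new bracket [0.375, 0.4375]
m = 0.40625, g(m) = -0.0449 (−); new bracket [0.40625, 0.4375]

[0.40625, 0.4375]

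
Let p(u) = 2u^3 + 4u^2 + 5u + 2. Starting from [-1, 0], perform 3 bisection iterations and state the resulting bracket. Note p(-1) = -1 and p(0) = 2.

[-0.625, -0.5]

p(-0.5) = 0.25 > 0, so the root lies in [-1, -0.5]
p(-0.75) = -0.34375 < 0, so the root lies in [-0.75, -0.5]
p(-0.625) = -0.050781 < 0, so the root lies in [-0.625, -0.5]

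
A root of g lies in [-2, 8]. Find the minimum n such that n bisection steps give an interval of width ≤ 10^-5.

20

Width after n steps is 10/2^n. Need 2^n ≥ 10/10^-5 = 1000000.
2^19 = 524288 < 1000000 ≤ 2^20 = 1048576, so n = 20.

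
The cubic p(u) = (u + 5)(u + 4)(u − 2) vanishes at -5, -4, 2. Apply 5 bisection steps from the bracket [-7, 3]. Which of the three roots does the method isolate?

p(-2) = -24 < 0, so the root lies in [-2, 3]
p(0.5) = -37.125 < 0, so the root lies in [0.5, 3]
p(1.75) = -9.703125 < 0, so the root lies in [1.75, 3]
p(2.375) = 17.6309 > 0, so the root lies in [1.75, 2.375]
p(2.0625) = 2.676 > 0, so the root lies in [1.75, 2.0625]

2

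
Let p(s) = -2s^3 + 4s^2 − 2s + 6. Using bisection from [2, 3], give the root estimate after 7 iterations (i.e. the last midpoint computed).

m = 2.5, p(m) = -5.25 (−); new bracket [2, 2.5]
m = 2.25, p(m) = -1.03125 (−); new bracket [2, 2.25]
m = 2.125, p(m) = 0.621094 (+); new bracket [2.125, 2.25]
m = 2.1875, p(m) = -0.1694 (−); new bracket [2.125, 2.1875]
m = 2.15625, p(m) = 0.2346 (+); new bracket [2.15625, 2.1875]
m = 2.171875, p(m) = 0.0348 (+); new bracket [2.171875, 2.1875]
m = 2.1796875, p(m) = -0.0668 (−); new bracket [2.171875, 2.1796875]

2.1796875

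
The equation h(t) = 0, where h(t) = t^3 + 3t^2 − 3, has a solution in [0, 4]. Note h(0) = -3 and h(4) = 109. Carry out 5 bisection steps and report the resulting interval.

m = 2, h(m) = 17 (+); new bracket [0, 2]
m = 1, h(m) = 1 (+); new bracket [0, 1]
m = 0.5, h(m) = -2.125 (−); new bracket [0.5, 1]
m = 0.75, h(m) = -0.8906 (−); new bracket [0.75, 1]
m = 0.875, h(m) = -0.0332 (−); new bracket [0.875, 1]

[0.875, 1]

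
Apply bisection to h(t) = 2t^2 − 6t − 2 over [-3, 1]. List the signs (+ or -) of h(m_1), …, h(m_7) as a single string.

midpoint -1: h = 6 > 0 → [-1, 1]
midpoint 0: h = -2 < 0 → [-1, 0]
midpoint -0.5: h = 1.5 > 0 → [-0.5, 0]
midpoint -0.25: h = -0.375 < 0 → [-0.5, -0.25]
midpoint -0.375: h = 0.5312 > 0 → [-0.375, -0.25]
midpoint -0.3125: h = 0.0703 > 0 → [-0.3125, -0.25]
midpoint -0.28125: h = -0.1543 < 0 → [-0.3125, -0.28125]

+-+-++-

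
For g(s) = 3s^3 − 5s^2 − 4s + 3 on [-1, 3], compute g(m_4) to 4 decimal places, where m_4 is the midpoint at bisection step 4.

s = 1 gives g = -3, negative; keep [1, 3]
s = 2 gives g = -1, negative; keep [2, 3]
s = 2.5 gives g = 8.625, positive; keep [2, 2.5]
s = 2.25 gives g = 2.8594, positive; keep [2, 2.25]

2.8594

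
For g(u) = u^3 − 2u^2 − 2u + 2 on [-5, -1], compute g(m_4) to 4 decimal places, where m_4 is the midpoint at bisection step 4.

u = -3 gives g = -37, negative; keep [-3, -1]
u = -2 gives g = -10, negative; keep [-2, -1]
u = -1.5 gives g = -2.875, negative; keep [-1.5, -1]
u = -1.25 gives g = -0.5781, negative; keep [-1.25, -1]

-0.5781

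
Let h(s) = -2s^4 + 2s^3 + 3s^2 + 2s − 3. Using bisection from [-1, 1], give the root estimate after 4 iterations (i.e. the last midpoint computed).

m = 0, h(m) = -3 (−); new bracket [0, 1]
m = 0.5, h(m) = -1.125 (−); new bracket [0.5, 1]
m = 0.75, h(m) = 0.398438 (+); new bracket [0.5, 0.75]
m = 0.625, h(m) = -0.395 (−); new bracket [0.625, 0.75]

0.625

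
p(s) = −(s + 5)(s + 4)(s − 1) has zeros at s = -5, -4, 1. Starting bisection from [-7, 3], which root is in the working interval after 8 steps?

1

m = -2, p(m) = 18 (+); new bracket [-2, 3]
m = 0.5, p(m) = 12.375 (+); new bracket [0.5, 3]
m = 1.75, p(m) = -29.109375 (−); new bracket [0.5, 1.75]
m = 1.125, p(m) = -3.9238 (−); new bracket [0.5, 1.125]
m = 0.8125, p(m) = 5.2449 (+); new bracket [0.8125, 1.125]
m = 0.96875, p(m) = 0.9268 (+); new bracket [0.96875, 1.125]
m = 1.046875, p(m) = -1.4305 (−); new bracket [0.96875, 1.046875]
m = 1.0078125, p(m) = -0.235 (−); new bracket [0.96875, 1.0078125]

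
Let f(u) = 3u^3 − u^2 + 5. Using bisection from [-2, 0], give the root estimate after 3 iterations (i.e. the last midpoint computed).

-1.25

midpoint -1: f = 1 > 0 → [-2, -1]
midpoint -1.5: f = -7.375 < 0 → [-1.5, -1]
midpoint -1.25: f = -2.421875 < 0 → [-1.25, -1]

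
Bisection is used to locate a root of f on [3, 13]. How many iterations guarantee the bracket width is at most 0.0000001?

27

Width after n steps is 10/2^n. Need 2^n ≥ 10/0.0000001 = 100000000.
2^26 = 67108864 < 100000000 ≤ 2^27 = 134217728, so n = 27.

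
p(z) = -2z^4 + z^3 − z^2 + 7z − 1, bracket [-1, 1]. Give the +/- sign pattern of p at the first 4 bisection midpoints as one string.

midpoint 0: p = -1 < 0 → [0, 1]
midpoint 0.5: p = 2.25 > 0 → [0, 0.5]
midpoint 0.25: p = 0.695312 > 0 → [0, 0.25]
midpoint 0.125: p = -0.1392 < 0 → [0.125, 0.25]

-++-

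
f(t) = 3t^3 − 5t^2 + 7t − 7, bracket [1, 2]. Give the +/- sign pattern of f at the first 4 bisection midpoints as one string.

m = 1.5, f(m) = 2.375 (+); new bracket [1, 1.5]
m = 1.25, f(m) = -0.203125 (−); new bracket [1.25, 1.5]
m = 1.375, f(m) = 0.970703 (+); new bracket [1.25, 1.375]
m = 1.3125, f(m) = 0.3572 (+); new bracket [1.25, 1.3125]

+-++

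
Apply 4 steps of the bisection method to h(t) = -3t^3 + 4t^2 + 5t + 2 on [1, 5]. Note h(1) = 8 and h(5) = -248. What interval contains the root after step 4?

[2, 2.25]

t = 3 gives h = -28, negative; keep [1, 3]
t = 2 gives h = 4, positive; keep [2, 3]
t = 2.5 gives h = -7.375, negative; keep [2, 2.5]
t = 2.25 gives h = -0.6719, negative; keep [2, 2.25]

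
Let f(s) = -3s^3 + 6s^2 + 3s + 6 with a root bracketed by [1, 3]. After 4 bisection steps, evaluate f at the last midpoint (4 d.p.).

0.9551

m = 2, f(m) = 12 (+); new bracket [2, 3]
m = 2.5, f(m) = 4.125 (+); new bracket [2.5, 3]
m = 2.75, f(m) = -2.765625 (−); new bracket [2.5, 2.75]
m = 2.625, f(m) = 0.9551 (+); new bracket [2.625, 2.75]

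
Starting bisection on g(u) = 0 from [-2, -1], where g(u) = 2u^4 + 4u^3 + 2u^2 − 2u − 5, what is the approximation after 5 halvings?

u = -1.5 gives g = -0.875, negative; keep [-2, -1.5]
u = -1.75 gives g = 1.945312, positive; keep [-1.75, -1.5]
u = -1.625 gives g = 0.312988, positive; keep [-1.625, -1.5]
u = -1.5625 gives g = -0.33, negative; keep [-1.625, -1.5625]
u = -1.59375 gives g = -0.0216, negative; keep [-1.625, -1.59375]

-1.59375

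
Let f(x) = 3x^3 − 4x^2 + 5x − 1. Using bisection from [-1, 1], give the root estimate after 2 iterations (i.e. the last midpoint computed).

midpoint 0: f = -1 < 0 → [0, 1]
midpoint 0.5: f = 0.875 > 0 → [0, 0.5]

0.5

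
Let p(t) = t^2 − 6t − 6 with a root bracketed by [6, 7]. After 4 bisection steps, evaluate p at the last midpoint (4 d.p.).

midpoint 6.5: p = -2.75 < 0 → [6.5, 7]
midpoint 6.75: p = -0.9375 < 0 → [6.75, 7]
midpoint 6.875: p = 0.015625 > 0 → [6.75, 6.875]
midpoint 6.8125: p = -0.4648 < 0 → [6.8125, 6.875]

-0.4648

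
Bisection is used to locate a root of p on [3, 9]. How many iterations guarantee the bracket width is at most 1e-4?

Width after n steps is 6/2^n. Need 2^n ≥ 6/1e-4 = 60000.
2^15 = 32768 < 60000 ≤ 2^16 = 65536, so n = 16.

16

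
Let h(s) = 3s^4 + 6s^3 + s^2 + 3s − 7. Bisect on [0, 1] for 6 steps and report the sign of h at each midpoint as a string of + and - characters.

--++-+

midpoint 0.5: h = -4.3125 < 0 → [0.5, 1]
midpoint 0.75: h = -0.707031 < 0 → [0.75, 1]
midpoint 0.875: h = 2.168701 > 0 → [0.75, 0.875]
midpoint 0.8125: h = 0.6233 > 0 → [0.75, 0.8125]
midpoint 0.78125: h = -0.0673 < 0 → [0.78125, 0.8125]
midpoint 0.796875: h = 0.2715 > 0 → [0.78125, 0.796875]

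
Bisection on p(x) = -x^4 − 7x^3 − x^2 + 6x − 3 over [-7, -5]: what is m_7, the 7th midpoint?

-6.703125

x = -6 gives p = 141, positive; keep [-7, -6]
x = -6.5 gives p = 53.0625, positive; keep [-7, -6.5]
x = -6.75 gives p = -12.175781, negative; keep [-6.75, -6.5]
x = -6.625 gives p = 22.4001, positive; keep [-6.75, -6.625]
x = -6.6875 gives p = 5.6157, positive; keep [-6.75, -6.6875]
x = -6.71875 gives p = -3.1523, negative; keep [-6.71875, -6.6875]
x = -6.703125 gives p = 1.2634, positive; keep [-6.71875, -6.703125]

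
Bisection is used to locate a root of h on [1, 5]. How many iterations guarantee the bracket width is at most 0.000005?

Width after n steps is 4/2^n. Need 2^n ≥ 4/0.000005 = 800000.
2^19 = 524288 < 800000 ≤ 2^20 = 1048576, so n = 20.

20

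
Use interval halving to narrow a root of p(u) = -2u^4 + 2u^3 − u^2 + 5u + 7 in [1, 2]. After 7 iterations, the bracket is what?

[1.9140625, 1.921875]

m = 1.5, p(m) = 8.875 (+); new bracket [1.5, 2]
m = 1.75, p(m) = 4.648438 (+); new bracket [1.75, 2]
m = 1.875, p(m) = 1.32373 (+); new bracket [1.875, 2]
m = 1.9375, p(m) = -0.7036 (−); new bracket [1.875, 1.9375]
m = 1.90625, p(m) = 0.3424 (+); new bracket [1.90625, 1.9375]
m = 1.921875, p(m) = -0.1724 (−); new bracket [1.90625, 1.921875]
m = 1.9140625, p(m) = 0.0871 (+); new bracket [1.9140625, 1.921875]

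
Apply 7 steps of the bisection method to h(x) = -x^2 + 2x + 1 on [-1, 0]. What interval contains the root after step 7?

x = -0.5 gives h = -0.25, negative; keep [-0.5, 0]
x = -0.25 gives h = 0.4375, positive; keep [-0.5, -0.25]
x = -0.375 gives h = 0.109375, positive; keep [-0.5, -0.375]
x = -0.4375 gives h = -0.0664, negative; keep [-0.4375, -0.375]
x = -0.40625 gives h = 0.0225, positive; keep [-0.4375, -0.40625]
x = -0.421875 gives h = -0.0217, negative; keep [-0.421875, -0.40625]
x = -0.4140625 gives h = 0.0004, positive; keep [-0.421875, -0.4140625]

[-0.421875, -0.4140625]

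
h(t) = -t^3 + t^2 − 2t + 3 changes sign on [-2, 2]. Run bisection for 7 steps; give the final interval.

h(0) = 3 > 0, so the root lies in [0, 2]
h(1) = 1 > 0, so the root lies in [1, 2]
h(1.5) = -1.125 < 0, so the root lies in [1, 1.5]
h(1.25) = 0.1094 > 0, so the root lies in [1.25, 1.5]
h(1.375) = -0.459 < 0, so the root lies in [1.25, 1.375]
h(1.3125) = -0.1633 < 0, so the root lies in [1.25, 1.3125]
h(1.28125) = -0.0242 < 0, so the root lies in [1.25, 1.28125]

[1.25, 1.28125]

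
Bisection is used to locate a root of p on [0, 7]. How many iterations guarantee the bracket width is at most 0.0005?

Width after n steps is 7/2^n. Need 2^n ≥ 7/0.0005 = 14000.
2^13 = 8192 < 14000 ≤ 2^14 = 16384, so n = 14.

14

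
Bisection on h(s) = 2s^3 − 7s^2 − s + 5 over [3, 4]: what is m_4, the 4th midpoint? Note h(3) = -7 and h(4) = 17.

m = 3.5, h(m) = 1.5 (+); new bracket [3, 3.5]
m = 3.25, h(m) = -3.53125 (−); new bracket [3.25, 3.5]
m = 3.375, h(m) = -1.222656 (−); new bracket [3.375, 3.5]
m = 3.4375, h(m) = 0.0854 (+); new bracket [3.375, 3.4375]

3.4375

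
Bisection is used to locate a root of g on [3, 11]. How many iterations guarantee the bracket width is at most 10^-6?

23

Width after n steps is 8/2^n. Need 2^n ≥ 8/10^-6 = 8000000.
2^22 = 4194304 < 8000000 ≤ 2^23 = 8388608, so n = 23.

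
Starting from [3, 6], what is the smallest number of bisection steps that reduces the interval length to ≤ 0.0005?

Width after n steps is 3/2^n. Need 2^n ≥ 3/0.0005 = 6000.
2^12 = 4096 < 6000 ≤ 2^13 = 8192, so n = 13.

13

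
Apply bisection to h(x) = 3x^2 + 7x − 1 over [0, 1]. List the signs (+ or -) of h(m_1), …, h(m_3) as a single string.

++-

midpoint 0.5: h = 3.25 > 0 → [0, 0.5]
midpoint 0.25: h = 0.9375 > 0 → [0, 0.25]
midpoint 0.125: h = -0.078125 < 0 → [0.125, 0.25]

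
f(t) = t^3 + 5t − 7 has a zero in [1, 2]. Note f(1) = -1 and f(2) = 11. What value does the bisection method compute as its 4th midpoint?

1.0625

m = 1.5, f(m) = 3.875 (+); new bracket [1, 1.5]
m = 1.25, f(m) = 1.203125 (+); new bracket [1, 1.25]
m = 1.125, f(m) = 0.048828 (+); new bracket [1, 1.125]
m = 1.0625, f(m) = -0.488 (−); new bracket [1.0625, 1.125]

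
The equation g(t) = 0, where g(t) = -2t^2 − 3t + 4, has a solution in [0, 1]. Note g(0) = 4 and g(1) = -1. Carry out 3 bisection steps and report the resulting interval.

g(0.5) = 2 > 0, so the root lies in [0.5, 1]
g(0.75) = 0.625 > 0, so the root lies in [0.75, 1]
g(0.875) = -0.15625 < 0, so the root lies in [0.75, 0.875]

[0.75, 0.875]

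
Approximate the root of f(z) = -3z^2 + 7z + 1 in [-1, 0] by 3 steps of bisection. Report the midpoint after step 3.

-0.125

m = -0.5, f(m) = -3.25 (−); new bracket [-0.5, 0]
m = -0.25, f(m) = -0.9375 (−); new bracket [-0.25, 0]
m = -0.125, f(m) = 0.078125 (+); new bracket [-0.25, -0.125]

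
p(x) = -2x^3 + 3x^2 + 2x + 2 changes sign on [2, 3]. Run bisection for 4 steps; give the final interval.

[2.125, 2.1875]

m = 2.5, p(m) = -5.5 (−); new bracket [2, 2.5]
m = 2.25, p(m) = -1.09375 (−); new bracket [2, 2.25]
m = 2.125, p(m) = 0.605469 (+); new bracket [2.125, 2.25]
m = 2.1875, p(m) = -0.2046 (−); new bracket [2.125, 2.1875]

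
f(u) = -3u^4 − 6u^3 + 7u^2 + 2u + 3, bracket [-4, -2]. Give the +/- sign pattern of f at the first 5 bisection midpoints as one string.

midpoint -3: f = -21 < 0 → [-3, -2]
midpoint -2.5: f = 18.3125 > 0 → [-3, -2.5]
midpoint -2.75: f = 3.644531 > 0 → [-3, -2.75]
midpoint -2.875: f = -7.2703 < 0 → [-2.875, -2.75]
midpoint -2.8125: f = -1.4817 < 0 → [-2.8125, -2.75]

-++--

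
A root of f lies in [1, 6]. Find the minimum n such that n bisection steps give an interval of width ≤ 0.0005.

Width after n steps is 5/2^n. Need 2^n ≥ 5/0.0005 = 10000.
2^13 = 8192 < 10000 ≤ 2^14 = 16384, so n = 14.

14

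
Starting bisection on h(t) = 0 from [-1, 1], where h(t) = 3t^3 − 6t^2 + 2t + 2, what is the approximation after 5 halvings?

t = 0 gives h = 2, positive; keep [-1, 0]
t = -0.5 gives h = -0.875, negative; keep [-0.5, 0]
t = -0.25 gives h = 1.078125, positive; keep [-0.5, -0.25]
t = -0.375 gives h = 0.248, positive; keep [-0.5, -0.375]
t = -0.4375 gives h = -0.2747, negative; keep [-0.4375, -0.375]

-0.4375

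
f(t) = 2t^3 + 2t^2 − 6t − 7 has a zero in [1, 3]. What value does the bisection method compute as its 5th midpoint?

m = 2, f(m) = 5 (+); new bracket [1, 2]
m = 1.5, f(m) = -4.75 (−); new bracket [1.5, 2]
m = 1.75, f(m) = -0.65625 (−); new bracket [1.75, 2]
m = 1.875, f(m) = 1.9648 (+); new bracket [1.75, 1.875]
m = 1.8125, f(m) = 0.604 (+); new bracket [1.75, 1.8125]

1.8125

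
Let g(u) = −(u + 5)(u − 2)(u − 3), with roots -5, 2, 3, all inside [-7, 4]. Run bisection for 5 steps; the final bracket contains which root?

-5

u = -1.5 gives g = -55.125, negative; keep [-7, -1.5]
u = -4.25 gives g = -33.984375, negative; keep [-7, -4.25]
u = -5.625 gives g = 41.103516, positive; keep [-5.625, -4.25]
u = -4.9375 gives g = -3.4417, negative; keep [-5.625, -4.9375]
u = -5.28125 gives g = 16.9588, positive; keep [-5.28125, -4.9375]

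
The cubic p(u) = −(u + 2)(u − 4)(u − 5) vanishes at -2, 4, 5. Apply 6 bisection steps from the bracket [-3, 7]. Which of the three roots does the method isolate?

-2

p(2) = -24 < 0, so the root lies in [-3, 2]
p(-0.5) = -37.125 < 0, so the root lies in [-3, -0.5]
p(-1.75) = -9.703125 < 0, so the root lies in [-3, -1.75]
p(-2.375) = 17.6309 > 0, so the root lies in [-2.375, -1.75]
p(-2.0625) = 2.676 > 0, so the root lies in [-2.0625, -1.75]
p(-1.90625) = -3.8241 < 0, so the root lies in [-2.0625, -1.90625]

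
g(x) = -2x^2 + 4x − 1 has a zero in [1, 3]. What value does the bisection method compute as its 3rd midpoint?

midpoint 2: g = -1 < 0 → [1, 2]
midpoint 1.5: g = 0.5 > 0 → [1.5, 2]
midpoint 1.75: g = -0.125 < 0 → [1.5, 1.75]

1.75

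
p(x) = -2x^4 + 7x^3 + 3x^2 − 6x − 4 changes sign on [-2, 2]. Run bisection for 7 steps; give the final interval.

m = 0, p(m) = -4 (−); new bracket [0, 2]
m = 1, p(m) = -2 (−); new bracket [1, 2]
m = 1.5, p(m) = 7.25 (+); new bracket [1, 1.5]
m = 1.25, p(m) = 1.9766 (+); new bracket [1, 1.25]
m = 1.125, p(m) = -0.1899 (−); new bracket [1.125, 1.25]
m = 1.1875, p(m) = 0.8503 (+); new bracket [1.125, 1.1875]
m = 1.15625, p(m) = 0.3192 (+); new bracket [1.125, 1.15625]

[1.125, 1.15625]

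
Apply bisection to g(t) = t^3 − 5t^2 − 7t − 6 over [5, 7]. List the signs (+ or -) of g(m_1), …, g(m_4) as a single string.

midpoint 6: g = -12 < 0 → [6, 7]
midpoint 6.5: g = 11.875 > 0 → [6, 6.5]
midpoint 6.25: g = -0.921875 < 0 → [6.25, 6.5]
midpoint 6.375: g = 5.2559 > 0 → [6.25, 6.375]

-+-+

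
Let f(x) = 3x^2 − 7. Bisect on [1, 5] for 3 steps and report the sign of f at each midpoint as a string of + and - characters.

m = 3, f(m) = 20 (+); new bracket [1, 3]
m = 2, f(m) = 5 (+); new bracket [1, 2]
m = 1.5, f(m) = -0.25 (−); new bracket [1.5, 2]

++-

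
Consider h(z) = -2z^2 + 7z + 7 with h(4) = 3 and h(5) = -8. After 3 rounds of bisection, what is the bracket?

[4.25, 4.375]

midpoint 4.5: h = -2 < 0 → [4, 4.5]
midpoint 4.25: h = 0.625 > 0 → [4.25, 4.5]
midpoint 4.375: h = -0.65625 < 0 → [4.25, 4.375]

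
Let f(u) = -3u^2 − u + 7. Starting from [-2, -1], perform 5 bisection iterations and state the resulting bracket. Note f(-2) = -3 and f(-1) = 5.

midpoint -1.5: f = 1.75 > 0 → [-2, -1.5]
midpoint -1.75: f = -0.4375 < 0 → [-1.75, -1.5]
midpoint -1.625: f = 0.703125 > 0 → [-1.75, -1.625]
midpoint -1.6875: f = 0.1445 > 0 → [-1.75, -1.6875]
midpoint -1.71875: f = -0.1436 < 0 → [-1.71875, -1.6875]

[-1.71875, -1.6875]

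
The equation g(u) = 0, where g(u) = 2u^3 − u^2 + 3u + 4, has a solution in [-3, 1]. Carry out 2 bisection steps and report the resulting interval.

[-1, 0]

u = -1 gives g = -2, negative; keep [-1, 1]
u = 0 gives g = 4, positive; keep [-1, 0]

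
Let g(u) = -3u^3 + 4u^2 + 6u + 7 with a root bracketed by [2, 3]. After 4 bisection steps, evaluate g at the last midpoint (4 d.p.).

-1.8386

g(2.5) = 0.125 > 0, so the root lies in [2.5, 3]
g(2.75) = -8.640625 < 0, so the root lies in [2.5, 2.75]
g(2.625) = -3.951172 < 0, so the root lies in [2.5, 2.625]
g(2.5625) = -1.8386 < 0, so the root lies in [2.5, 2.5625]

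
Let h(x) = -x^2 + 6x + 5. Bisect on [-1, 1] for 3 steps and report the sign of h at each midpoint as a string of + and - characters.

++-

x = 0 gives h = 5, positive; keep [-1, 0]
x = -0.5 gives h = 1.75, positive; keep [-1, -0.5]
x = -0.75 gives h = -0.0625, negative; keep [-0.75, -0.5]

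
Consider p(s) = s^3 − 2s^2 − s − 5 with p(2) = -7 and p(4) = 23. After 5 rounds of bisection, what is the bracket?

midpoint 3: p = 1 > 0 → [2, 3]
midpoint 2.5: p = -4.375 < 0 → [2.5, 3]
midpoint 2.75: p = -2.078125 < 0 → [2.75, 3]
midpoint 2.875: p = -0.6426 < 0 → [2.875, 3]
midpoint 2.9375: p = 0.1521 > 0 → [2.875, 2.9375]

[2.875, 2.9375]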